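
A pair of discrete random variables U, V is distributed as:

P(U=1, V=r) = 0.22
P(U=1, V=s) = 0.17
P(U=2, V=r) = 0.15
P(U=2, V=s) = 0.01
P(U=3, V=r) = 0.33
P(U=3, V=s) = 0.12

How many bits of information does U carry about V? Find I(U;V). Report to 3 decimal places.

Marginals: p(U) = (0.3900, 0.1600, 0.4500), p(V) = (0.7000, 0.3000).
I(U;V) = Σ p(x,y)·log₂[p(x,y)/(p(x)p(y))].
  (1,r): 0.22·log₂(0.8059) = -0.0685
  (1,s): 0.17·log₂(1.4530) = 0.0916
  (2,r): 0.15·log₂(1.3393) = 0.0632
  (2,s): 0.01·log₂(0.2083) = -0.0226
  (3,r): 0.33·log₂(1.0476) = 0.0221
  (3,s): 0.12·log₂(0.8889) = -0.0204
Sum = 0.065 bits.

0.065 bits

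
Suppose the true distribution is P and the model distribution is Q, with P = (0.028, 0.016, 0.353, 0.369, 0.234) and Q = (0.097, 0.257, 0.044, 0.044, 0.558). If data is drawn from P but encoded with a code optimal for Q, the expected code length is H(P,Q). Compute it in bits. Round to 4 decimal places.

H(P,Q) = −Σ p·log₂ q.
  −0.028·log₂(0.097) = 0.09424
  −0.016·log₂(0.257) = 0.03136
  −0.353·log₂(0.044) = 1.59074
  −0.369·log₂(0.044) = 1.66284
  −0.234·log₂(0.558) = 0.19695
H(P,Q) = 3.5761 bits.

3.5761 bits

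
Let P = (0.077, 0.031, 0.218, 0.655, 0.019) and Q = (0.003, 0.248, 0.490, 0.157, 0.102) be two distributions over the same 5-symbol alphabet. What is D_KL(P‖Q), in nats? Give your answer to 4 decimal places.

D(P‖Q) = Σ p·ln(p/q).
  0.077·ln(0.077/0.003) = 0.24988
  0.031·ln(0.031/0.248) = -0.06446
  0.218·ln(0.218/0.490) = -0.17656
  0.655·ln(0.655/0.157) = 0.93560
  0.019·ln(0.019/0.102) = -0.03193
D(P‖Q) = 0.9125 nats.

0.9125 nats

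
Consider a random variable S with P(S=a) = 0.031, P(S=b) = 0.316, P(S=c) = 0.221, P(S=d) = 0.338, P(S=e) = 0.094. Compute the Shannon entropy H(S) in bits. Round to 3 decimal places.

2.011 bits

H(S) = −Σ p·log₂ p.
  −(0.031)·log₂(0.031) = 0.1554
  −(0.316)·log₂(0.316) = 0.5252
  −(0.221)·log₂(0.221) = 0.4813
  −(0.338)·log₂(0.338) = 0.5289
  −(0.094)·log₂(0.094) = 0.3207
Sum: 0.1554 + 0.5252 + 0.4813 + 0.5289 + 0.3207 = 2.011 bits.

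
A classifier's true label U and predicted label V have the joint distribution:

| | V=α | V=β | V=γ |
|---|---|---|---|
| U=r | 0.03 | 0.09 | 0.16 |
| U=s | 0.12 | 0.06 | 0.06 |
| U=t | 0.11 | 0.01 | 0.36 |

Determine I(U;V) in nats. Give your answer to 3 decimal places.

0.147 nats

Marginals: p(U) = (0.2800, 0.2400, 0.4800), p(V) = (0.2600, 0.1600, 0.5800).
I(U;V) = Σ p(x,y)·ln[p(x,y)/(p(x)p(y))].
  (r,α): 0.03·ln(0.4121) = -0.0266
  (r,β): 0.09·ln(2.0089) = 0.0628
  (r,γ): 0.16·ln(0.9852) = -0.0024
  (s,α): 0.12·ln(1.9231) = 0.0785
  (s,β): 0.06·ln(1.5625) = 0.0268
  (s,γ): 0.06·ln(0.4310) = -0.0505
  (t,α): 0.11·ln(0.8814) = -0.0139
  (t,β): 0.01·ln(0.1302) = -0.0204
  (t,γ): 0.36·ln(1.2931) = 0.0925
Sum = 0.147 nats.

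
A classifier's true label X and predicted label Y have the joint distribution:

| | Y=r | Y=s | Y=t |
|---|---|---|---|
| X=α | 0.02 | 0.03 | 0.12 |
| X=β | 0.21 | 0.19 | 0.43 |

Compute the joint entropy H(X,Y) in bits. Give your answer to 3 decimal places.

2.083 bits

H(X,Y) = −Σ p(x,y)·log₂ p(x,y) over all 6 cells.
  cell (α,r): −0.02·log₂0.02 = 0.1129
  cell (α,s): −0.03·log₂0.03 = 0.1518
  cell (α,t): −0.12·log₂0.12 = 0.3671
  cell (β,r): −0.21·log₂0.21 = 0.4728
  cell (β,s): −0.19·log₂0.19 = 0.4552
  cell (β,t): −0.43·log₂0.43 = 0.5236
Sum = 2.083 bits.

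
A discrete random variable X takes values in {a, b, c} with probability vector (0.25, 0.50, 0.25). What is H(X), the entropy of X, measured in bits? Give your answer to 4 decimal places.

H(X) = −Σ p·log₂ p.
  −(0.25)·log₂(0.25) = 0.50000
  −(0.50)·log₂(0.50) = 0.50000
  −(0.25)·log₂(0.25) = 0.50000
Sum: 0.50000 + 0.50000 + 0.50000 = 1.5000 bits.

1.5000 bits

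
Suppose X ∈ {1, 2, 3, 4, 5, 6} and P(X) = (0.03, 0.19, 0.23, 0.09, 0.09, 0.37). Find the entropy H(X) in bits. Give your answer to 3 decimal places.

H(X) = −Σ p·log₂ p.
  −(0.03)·log₂(0.03) = 0.1518
  −(0.19)·log₂(0.19) = 0.4552
  −(0.23)·log₂(0.23) = 0.4877
  −(0.09)·log₂(0.09) = 0.3127
  −(0.09)·log₂(0.09) = 0.3127
  −(0.37)·log₂(0.37) = 0.5307
Sum: 0.1518 + 0.4552 + 0.4877 + 0.3127 + 0.3127 + 0.5307 = 2.251 bits.

2.251 bits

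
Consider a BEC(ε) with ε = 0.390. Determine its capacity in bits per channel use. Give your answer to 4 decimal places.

Binary erasure channel: capacity C = 1 − ε.
C = 1 − 0.390 = 0.6100 bits per channel use.

0.6100 bits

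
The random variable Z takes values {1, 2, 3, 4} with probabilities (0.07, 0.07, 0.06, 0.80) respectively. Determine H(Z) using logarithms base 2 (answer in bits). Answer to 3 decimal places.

H(Z) = −Σ p·log₂ p.
  −(0.07)·log₂(0.07) = 0.2686
  −(0.07)·log₂(0.07) = 0.2686
  −(0.06)·log₂(0.06) = 0.2435
  −(0.80)·log₂(0.80) = 0.2575
Sum: 0.2686 + 0.2686 + 0.2435 + 0.2575 = 1.038 bits.

1.038 bits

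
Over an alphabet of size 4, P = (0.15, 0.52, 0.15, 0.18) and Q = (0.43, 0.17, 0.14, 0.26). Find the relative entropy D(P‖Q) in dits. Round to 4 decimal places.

D(P‖Q) = Σ p·log₁₀(p/q).
  0.15·log₁₀(0.15/0.43) = -0.06861
  0.52·log₁₀(0.52/0.17) = 0.25249
  0.15·log₁₀(0.15/0.14) = 0.00449
  0.18·log₁₀(0.18/0.26) = -0.02875
D(P‖Q) = 0.1596 dits.

0.1596 dits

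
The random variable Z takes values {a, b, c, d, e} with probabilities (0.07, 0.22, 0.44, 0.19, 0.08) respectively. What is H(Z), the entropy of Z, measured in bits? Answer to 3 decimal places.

H(Z) = −Σ p·log₂ p.
  −(0.07)·log₂(0.07) = 0.2686
  −(0.22)·log₂(0.22) = 0.4806
  −(0.44)·log₂(0.44) = 0.5211
  −(0.19)·log₂(0.19) = 0.4552
  −(0.08)·log₂(0.08) = 0.2915
Sum: 0.2686 + 0.4806 + 0.5211 + 0.4552 + 0.2915 = 2.017 bits.

2.017 bits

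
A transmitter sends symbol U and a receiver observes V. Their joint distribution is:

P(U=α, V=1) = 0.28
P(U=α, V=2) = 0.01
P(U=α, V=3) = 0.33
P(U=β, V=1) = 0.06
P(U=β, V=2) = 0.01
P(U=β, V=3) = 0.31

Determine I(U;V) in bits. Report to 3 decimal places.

Marginals: p(U) = (0.6200, 0.3800), p(V) = (0.3400, 0.0200, 0.6400).
I(U;V) = Σ p(x,y)·log₂[p(x,y)/(p(x)p(y))].
  (α,1): 0.28·log₂(1.3283) = 0.1147
  (α,2): 0.01·log₂(0.8065) = -0.0031
  (α,3): 0.33·log₂(0.8317) = -0.0878
  (β,1): 0.06·log₂(0.4644) = -0.0664
  (β,2): 0.01·log₂(1.3158) = 0.0040
  (β,3): 0.31·log₂(1.2747) = 0.1085
Sum = 0.070 bits.

0.070 bits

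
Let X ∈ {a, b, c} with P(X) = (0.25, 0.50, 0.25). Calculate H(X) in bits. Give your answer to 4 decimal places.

1.5000 bits

H(X) = −Σ p·log₂ p.
  −(0.25)·log₂(0.25) = 0.50000
  −(0.50)·log₂(0.50) = 0.50000
  −(0.25)·log₂(0.25) = 0.50000
Sum: 0.50000 + 0.50000 + 0.50000 = 1.5000 bits.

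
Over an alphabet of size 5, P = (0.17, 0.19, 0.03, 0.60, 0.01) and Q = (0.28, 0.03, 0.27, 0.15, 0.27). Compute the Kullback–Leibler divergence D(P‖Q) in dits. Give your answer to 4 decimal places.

D(P‖Q) = Σ p·log₁₀(p/q).
  0.17·log₁₀(0.17/0.28) = -0.03684
  0.19·log₁₀(0.19/0.03) = 0.15231
  0.03·log₁₀(0.03/0.27) = -0.02863
  0.60·log₁₀(0.60/0.15) = 0.36124
  0.01·log₁₀(0.01/0.27) = -0.01431
D(P‖Q) = 0.4338 dits.

0.4338 dits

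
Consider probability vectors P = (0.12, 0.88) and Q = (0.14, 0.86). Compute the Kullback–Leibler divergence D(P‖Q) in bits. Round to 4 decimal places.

0.0025 bits

D(P‖Q) = Σ p·log₂(p/q).
  0.12·log₂(0.12/0.14) = -0.02669
  0.88·log₂(0.88/0.86) = 0.02919
D(P‖Q) = 0.0025 bits.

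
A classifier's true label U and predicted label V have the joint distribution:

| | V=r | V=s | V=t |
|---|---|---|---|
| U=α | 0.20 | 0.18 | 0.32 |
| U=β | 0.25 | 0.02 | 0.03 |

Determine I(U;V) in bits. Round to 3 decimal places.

Marginals: p(U) = (0.7000, 0.3000), p(V) = (0.4500, 0.2000, 0.3500).
I(U;V) = H(U) + H(V) − H(U,V).
H(U) = 0.8813, H(V) = 1.5129, H(U,V) = 2.2004.
I(U;V) = 0.8813 + 1.5129 − 2.2004 = 0.194 bits.

0.194 bits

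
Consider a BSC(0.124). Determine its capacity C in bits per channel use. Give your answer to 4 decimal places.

Binary symmetric channel: C = 1 − h₂(ε) where h₂ is the binary entropy function.
h₂(0.124) = −0.124·log₂0.124 − 0.876·log₂0.876 = 0.5408.
C = 1 − 0.5408 = 0.4592 bits per channel use.

0.4592 bits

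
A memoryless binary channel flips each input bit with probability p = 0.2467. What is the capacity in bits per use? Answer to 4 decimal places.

Binary symmetric channel: C = 1 − h₂(ε) where h₂ is the binary entropy function.
h₂(0.2467) = −0.2467·log₂0.2467 − 0.7533·log₂0.7533 = 0.8060.
C = 1 − 0.8060 = 0.1940 bits per channel use.

0.1940 bits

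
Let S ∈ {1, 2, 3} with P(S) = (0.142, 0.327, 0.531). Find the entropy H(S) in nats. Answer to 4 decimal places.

0.9788 nats

H(S) = −Σ p·ln p.
  −(0.142)·ln(0.142) = 0.27717
  −(0.327)·ln(0.327) = 0.36552
  −(0.531)·ln(0.531) = 0.33612
Sum: 0.27717 + 0.36552 + 0.33612 = 0.9788 nats.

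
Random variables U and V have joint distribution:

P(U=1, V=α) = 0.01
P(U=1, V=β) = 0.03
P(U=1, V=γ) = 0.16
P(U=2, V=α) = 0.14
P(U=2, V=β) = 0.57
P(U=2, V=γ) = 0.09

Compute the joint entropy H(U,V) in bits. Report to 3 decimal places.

H(U,V) = −Σ p(x,y)·log₂ p(x,y) over all 6 cells.
  cell (1,α): −0.01·log₂0.01 = 0.0664
  cell (1,β): −0.03·log₂0.03 = 0.1518
  cell (1,γ): −0.16·log₂0.16 = 0.4230
  cell (2,α): −0.14·log₂0.14 = 0.3971
  cell (2,β): −0.57·log₂0.57 = 0.4623
  cell (2,γ): −0.09·log₂0.09 = 0.3127
Sum = 1.813 bits.

1.813 bits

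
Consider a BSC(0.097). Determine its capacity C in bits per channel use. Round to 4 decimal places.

0.5406 bits

Binary symmetric channel: C = 1 − h₂(ε) where h₂ is the binary entropy function.
h₂(0.097) = −0.097·log₂0.097 − 0.903·log₂0.903 = 0.4594.
C = 1 − 0.4594 = 0.5406 bits per channel use.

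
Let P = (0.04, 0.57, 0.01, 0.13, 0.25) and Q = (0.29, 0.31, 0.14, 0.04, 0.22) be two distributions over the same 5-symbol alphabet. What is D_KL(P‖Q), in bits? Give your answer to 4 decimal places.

D(P‖Q) = Σ p·log₂(p/q).
  0.04·log₂(0.04/0.29) = -0.11432
  0.57·log₂(0.57/0.31) = 0.50086
  0.01·log₂(0.01/0.14) = -0.03807
  0.13·log₂(0.13/0.04) = 0.22106
  0.25·log₂(0.25/0.22) = 0.04611
D(P‖Q) = 0.6156 bits.

0.6156 bits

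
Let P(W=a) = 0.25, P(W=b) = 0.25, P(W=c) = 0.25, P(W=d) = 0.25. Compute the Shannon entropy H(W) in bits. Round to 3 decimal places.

H(W) = −Σ p·log₂ p.
  −(0.25)·log₂(0.25) = 0.5000
  −(0.25)·log₂(0.25) = 0.5000
  −(0.25)·log₂(0.25) = 0.5000
  −(0.25)·log₂(0.25) = 0.5000
Sum: 0.5000 + 0.5000 + 0.5000 + 0.5000 = 2.000 bits.

2.000 bits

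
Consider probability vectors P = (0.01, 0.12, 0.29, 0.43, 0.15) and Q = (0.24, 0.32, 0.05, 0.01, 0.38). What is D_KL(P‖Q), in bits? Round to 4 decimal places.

D(P‖Q) = Σ p·log₂(p/q).
  0.01·log₂(0.01/0.24) = -0.04585
  0.12·log₂(0.12/0.32) = -0.16980
  0.29·log₂(0.29/0.05) = 0.73546
  0.43·log₂(0.43/0.01) = 2.33329
  0.15·log₂(0.15/0.38) = -0.20116
D(P‖Q) = 2.6519 bits.

2.6519 bits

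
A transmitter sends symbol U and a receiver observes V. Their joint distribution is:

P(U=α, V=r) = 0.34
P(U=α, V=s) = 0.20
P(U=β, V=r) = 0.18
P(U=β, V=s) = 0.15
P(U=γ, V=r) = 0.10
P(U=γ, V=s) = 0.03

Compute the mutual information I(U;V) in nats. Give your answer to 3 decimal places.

Marginals: p(U) = (0.5400, 0.3300, 0.1300), p(V) = (0.6200, 0.3800).
I(U;V) = Σ p(x,y)·ln[p(x,y)/(p(x)p(y))].
  (α,r): 0.34·ln(1.0155) = 0.0052
  (α,s): 0.20·ln(0.9747) = -0.0051
  (β,r): 0.18·ln(0.8798) = -0.0231
  (β,s): 0.15·ln(1.1962) = 0.0269
  (γ,r): 0.10·ln(1.2407) = 0.0216
  (γ,s): 0.03·ln(0.6073) = -0.0150
Sum = 0.011 nats.

0.011 nats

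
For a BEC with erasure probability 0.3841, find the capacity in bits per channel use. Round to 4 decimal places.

Binary erasure channel: capacity C = 1 − ε.
C = 1 − 0.3841 = 0.6159 bits per channel use.

0.6159 bits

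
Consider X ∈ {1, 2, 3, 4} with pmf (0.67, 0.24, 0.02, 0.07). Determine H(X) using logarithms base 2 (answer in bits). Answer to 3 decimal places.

1.263 bits

H(X) = −Σ p·log₂ p.
  −(0.67)·log₂(0.67) = 0.3871
  −(0.24)·log₂(0.24) = 0.4941
  −(0.02)·log₂(0.02) = 0.1129
  −(0.07)·log₂(0.07) = 0.2686
Sum: 0.3871 + 0.4941 + 0.1129 + 0.2686 = 1.263 bits.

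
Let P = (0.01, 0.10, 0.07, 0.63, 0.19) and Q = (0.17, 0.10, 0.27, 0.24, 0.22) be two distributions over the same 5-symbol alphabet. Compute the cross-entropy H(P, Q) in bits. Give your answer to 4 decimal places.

H(P,Q) = −Σ p·log₂ q.
  −0.01·log₂(0.17) = 0.02556
  −0.10·log₂(0.10) = 0.33219
  −0.07·log₂(0.27) = 0.13223
  −0.63·log₂(0.24) = 1.29710
  −0.19·log₂(0.22) = 0.41504
H(P,Q) = 2.2021 bits.

2.2021 bits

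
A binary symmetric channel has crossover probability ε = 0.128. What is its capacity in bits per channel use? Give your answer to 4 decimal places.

Binary symmetric channel: C = 1 − h₂(ε) where h₂ is the binary entropy function.
h₂(0.128) = −0.128·log₂0.128 − 0.872·log₂0.872 = 0.5519.
C = 1 − 0.5519 = 0.4481 bits per channel use.

0.4481 bits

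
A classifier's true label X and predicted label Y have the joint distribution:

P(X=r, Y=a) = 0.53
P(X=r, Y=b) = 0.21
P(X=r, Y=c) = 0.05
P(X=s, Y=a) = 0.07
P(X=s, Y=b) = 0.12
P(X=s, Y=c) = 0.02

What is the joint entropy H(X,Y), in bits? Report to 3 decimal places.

1.923 bits

H(X,Y) = −Σ p(x,y)·log₂ p(x,y) over all 6 cells.
  cell (r,a): −0.53·log₂0.53 = 0.4854
  cell (r,b): −0.21·log₂0.21 = 0.4728
  cell (r,c): −0.05·log₂0.05 = 0.2161
  cell (s,a): −0.07·log₂0.07 = 0.2686
  cell (s,b): −0.12·log₂0.12 = 0.3671
  cell (s,c): −0.02·log₂0.02 = 0.1129
Sum = 1.923 bits.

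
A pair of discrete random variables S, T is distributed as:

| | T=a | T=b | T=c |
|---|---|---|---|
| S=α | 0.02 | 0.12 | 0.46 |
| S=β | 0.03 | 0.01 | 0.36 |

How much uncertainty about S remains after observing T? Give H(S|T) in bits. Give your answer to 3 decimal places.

0.911 bits

Marginals: p(S) = (0.6000, 0.4000), p(T) = (0.0500, 0.1300, 0.8200).
H(S|T) = Σ p(T) · H(S|T=·).
  T=a: p=0.0500, H(S|T=a) = 0.9710
  T=b: p=0.1300, H(S|T=b) = 0.3912
  T=c: p=0.8200, H(S|T=c) = 0.9892
Weighted sum = 0.911 bits.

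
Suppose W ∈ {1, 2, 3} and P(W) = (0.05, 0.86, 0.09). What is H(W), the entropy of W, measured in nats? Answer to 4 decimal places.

0.4962 nats

H(W) = −Σ p·ln p.
  −(0.05)·ln(0.05) = 0.14979
  −(0.86)·ln(0.86) = 0.12971
  −(0.09)·ln(0.09) = 0.21672
Sum: 0.14979 + 0.12971 + 0.21672 = 0.4962 nats.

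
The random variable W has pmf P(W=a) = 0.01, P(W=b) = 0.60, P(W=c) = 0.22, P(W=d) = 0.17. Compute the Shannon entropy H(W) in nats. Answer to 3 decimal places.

H(W) = −Σ p·ln p.
  −(0.01)·ln(0.01) = 0.0461
  −(0.60)·ln(0.60) = 0.3065
  −(0.22)·ln(0.22) = 0.3331
  −(0.17)·ln(0.17) = 0.3012
Sum: 0.0461 + 0.3065 + 0.3331 + 0.3012 = 0.987 nats.

0.987 nats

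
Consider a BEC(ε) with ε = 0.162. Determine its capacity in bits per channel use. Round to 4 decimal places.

0.8380 bits

Binary erasure channel: capacity C = 1 − ε.
C = 1 − 0.162 = 0.8380 bits per channel use.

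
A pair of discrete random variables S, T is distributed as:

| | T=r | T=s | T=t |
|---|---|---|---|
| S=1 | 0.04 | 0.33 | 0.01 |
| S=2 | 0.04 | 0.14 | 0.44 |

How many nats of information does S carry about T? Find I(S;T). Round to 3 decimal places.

Marginals: p(S) = (0.3800, 0.6200), p(T) = (0.0800, 0.4700, 0.4500).
I(S;T) = H(S) + H(T) − H(S,T).
H(S) = 0.6641, H(T) = 0.9162, H(S,T) = 1.3059.
I(S;T) = 0.6641 + 0.9162 − 1.3059 = 0.274 nats.

0.274 nats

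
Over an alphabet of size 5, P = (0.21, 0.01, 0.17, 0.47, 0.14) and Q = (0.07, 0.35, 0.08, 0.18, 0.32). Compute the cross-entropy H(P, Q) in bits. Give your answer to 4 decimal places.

H(P,Q) = −Σ p·log₂ q.
  −0.21·log₂(0.07) = 0.80567
  −0.01·log₂(0.35) = 0.01515
  −0.17·log₂(0.08) = 0.61946
  −0.47·log₂(0.18) = 1.16275
  −0.14·log₂(0.32) = 0.23014
H(P,Q) = 2.8332 bits.

2.8332 bits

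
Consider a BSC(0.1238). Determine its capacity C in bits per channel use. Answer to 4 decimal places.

Binary symmetric channel: C = 1 − h₂(ε) where h₂ is the binary entropy function.
h₂(0.1238) = −0.1238·log₂0.1238 − 0.8762·log₂0.8762 = 0.5402.
C = 1 − 0.5402 = 0.4598 bits per channel use.

0.4598 bits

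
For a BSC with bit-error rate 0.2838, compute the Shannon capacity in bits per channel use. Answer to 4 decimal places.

Binary symmetric channel: C = 1 − h₂(ε) where h₂ is the binary entropy function.
h₂(0.2838) = −0.2838·log₂0.2838 − 0.7162·log₂0.7162 = 0.8606.
C = 1 − 0.8606 = 0.1394 bits per channel use.

0.1394 bits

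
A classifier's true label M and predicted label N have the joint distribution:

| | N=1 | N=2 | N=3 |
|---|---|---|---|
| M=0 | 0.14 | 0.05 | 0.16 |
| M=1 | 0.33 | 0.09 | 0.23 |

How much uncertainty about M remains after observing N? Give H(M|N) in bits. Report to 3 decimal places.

0.926 bits

Marginals: p(M) = (0.3500, 0.6500), p(N) = (0.4700, 0.1400, 0.3900).
H(M|N) = Σ p(N) · H(M|N=·).
  N=1: p=0.4700, H(M|N=1) = 0.8787
  N=2: p=0.1400, H(M|N=2) = 0.9403
  N=3: p=0.3900, H(M|N=3) = 0.9766
Weighted sum = 0.926 bits.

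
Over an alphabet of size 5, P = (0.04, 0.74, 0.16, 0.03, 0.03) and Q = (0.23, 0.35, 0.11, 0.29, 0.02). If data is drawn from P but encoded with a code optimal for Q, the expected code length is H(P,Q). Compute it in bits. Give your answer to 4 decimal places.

H(P,Q) = −Σ p·log₂ q.
  −0.04·log₂(0.23) = 0.08481
  −0.74·log₂(0.35) = 1.12078
  −0.16·log₂(0.11) = 0.50951
  −0.03·log₂(0.29) = 0.05358
  −0.03·log₂(0.02) = 0.16932
H(P,Q) = 1.9380 bits.

1.9380 bits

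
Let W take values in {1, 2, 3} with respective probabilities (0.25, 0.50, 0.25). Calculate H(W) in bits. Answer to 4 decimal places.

1.5000 bits

H(W) = −Σ p·log₂ p.
  −(0.25)·log₂(0.25) = 0.50000
  −(0.50)·log₂(0.50) = 0.50000
  −(0.25)·log₂(0.25) = 0.50000
Sum: 0.50000 + 0.50000 + 0.50000 = 1.5000 bits.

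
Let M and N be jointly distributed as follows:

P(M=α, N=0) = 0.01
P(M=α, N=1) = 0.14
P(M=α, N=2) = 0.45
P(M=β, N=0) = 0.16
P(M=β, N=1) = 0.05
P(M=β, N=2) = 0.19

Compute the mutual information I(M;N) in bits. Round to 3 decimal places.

Marginals: p(M) = (0.6000, 0.4000), p(N) = (0.1700, 0.1900, 0.6400).
I(M;N) = Σ p(x,y)·log₂[p(x,y)/(p(x)p(y))].
  (α,0): 0.01·log₂(0.0980) = -0.0335
  (α,1): 0.14·log₂(1.2281) = 0.0415
  (α,2): 0.45·log₂(1.1719) = 0.1030
  (β,0): 0.16·log₂(2.3529) = 0.1975
  (β,1): 0.05·log₂(0.6579) = -0.0302
  (β,2): 0.19·log₂(0.7422) = -0.0817
Sum = 0.197 bits.

0.197 bits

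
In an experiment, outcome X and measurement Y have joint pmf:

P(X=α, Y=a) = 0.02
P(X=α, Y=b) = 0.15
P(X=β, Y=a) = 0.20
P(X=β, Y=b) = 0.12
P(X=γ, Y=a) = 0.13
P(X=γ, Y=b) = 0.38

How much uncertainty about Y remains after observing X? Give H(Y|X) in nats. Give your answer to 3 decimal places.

Marginals: p(X) = (0.1700, 0.3200, 0.5100), p(Y) = (0.3500, 0.6500).
H(Y|X) = Σ p(X) · H(Y|X=·).
  X=α: p=0.1700, H(Y|X=α) = 0.3622
  X=β: p=0.3200, H(Y|X=β) = 0.6616
  X=γ: p=0.5100, H(Y|X=γ) = 0.5677
Weighted sum = 0.563 nats.

0.563 nats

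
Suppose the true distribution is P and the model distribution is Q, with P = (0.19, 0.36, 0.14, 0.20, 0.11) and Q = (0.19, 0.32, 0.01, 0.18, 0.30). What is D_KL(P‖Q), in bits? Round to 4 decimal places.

0.4654 bits

D(P‖Q) = Σ p·log₂(p/q).
  0.19·log₂(0.19/0.19) = 0.00000
  0.36·log₂(0.36/0.32) = 0.06117
  0.14·log₂(0.14/0.01) = 0.53303
  0.20·log₂(0.20/0.18) = 0.03040
  0.11·log₂(0.11/0.30) = -0.15922
D(P‖Q) = 0.4654 bits.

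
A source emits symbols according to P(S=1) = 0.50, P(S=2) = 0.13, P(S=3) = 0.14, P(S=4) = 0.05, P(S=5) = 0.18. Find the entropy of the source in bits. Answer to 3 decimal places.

H(S) = −Σ p·log₂ p.
  −(0.50)·log₂(0.50) = 0.5000
  −(0.13)·log₂(0.13) = 0.3826
  −(0.14)·log₂(0.14) = 0.3971
  −(0.05)·log₂(0.05) = 0.2161
  −(0.18)·log₂(0.18) = 0.4453
Sum: 0.5000 + 0.3826 + 0.3971 + 0.2161 + 0.4453 = 1.941 bits.

1.941 bits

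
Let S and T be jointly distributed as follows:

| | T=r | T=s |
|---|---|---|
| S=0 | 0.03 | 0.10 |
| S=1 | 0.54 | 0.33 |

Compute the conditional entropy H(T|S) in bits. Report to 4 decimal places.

0.9344 bits

Marginals: p(S) = (0.1300, 0.8700), p(T) = (0.5700, 0.4300).
H(T|S) = Σ p(S) · H(T|S=·).
  S=0: p=0.1300, H(T|S=0) = 0.7793
  S=1: p=0.8700, H(T|S=1) = 0.9576
Weighted sum = 0.9344 bits.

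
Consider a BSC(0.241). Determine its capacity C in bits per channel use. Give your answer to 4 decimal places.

Binary symmetric channel: C = 1 − h₂(ε) where h₂ is the binary entropy function.
h₂(0.241) = −0.241·log₂0.241 − 0.759·log₂0.759 = 0.7967.
C = 1 − 0.7967 = 0.2033 bits per channel use.

0.2033 bits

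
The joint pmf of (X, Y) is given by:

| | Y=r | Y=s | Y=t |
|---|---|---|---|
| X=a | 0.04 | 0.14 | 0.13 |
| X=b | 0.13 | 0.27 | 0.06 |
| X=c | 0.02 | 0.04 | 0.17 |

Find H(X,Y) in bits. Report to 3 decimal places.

2.835 bits

H(X,Y) = −Σ p(x,y)·log₂ p(x,y) over all 9 cells.
  cell (a,r): −0.04·log₂0.04 = 0.1858
  cell (a,s): −0.14·log₂0.14 = 0.3971
  cell (a,t): −0.13·log₂0.13 = 0.3826
  cell (b,r): −0.13·log₂0.13 = 0.3826
  cell (b,s): −0.27·log₂0.27 = 0.5100
  cell (b,t): −0.06·log₂0.06 = 0.2435
  cell (c,r): −0.02·log₂0.02 = 0.1129
  cell (c,s): −0.04·log₂0.04 = 0.1858
  cell (c,t): −0.17·log₂0.17 = 0.4346
Sum = 2.835 bits.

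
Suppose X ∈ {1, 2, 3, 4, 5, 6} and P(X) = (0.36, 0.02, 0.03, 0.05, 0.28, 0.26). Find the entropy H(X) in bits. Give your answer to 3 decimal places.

2.031 bits

H(X) = −Σ p·log₂ p.
  −(0.36)·log₂(0.36) = 0.5306
  −(0.02)·log₂(0.02) = 0.1129
  −(0.03)·log₂(0.03) = 0.1518
  −(0.05)·log₂(0.05) = 0.2161
  −(0.28)·log₂(0.28) = 0.5142
  −(0.26)·log₂(0.26) = 0.5053
Sum: 0.5306 + 0.1129 + 0.1518 + 0.2161 + 0.5142 + 0.5053 = 2.031 bits.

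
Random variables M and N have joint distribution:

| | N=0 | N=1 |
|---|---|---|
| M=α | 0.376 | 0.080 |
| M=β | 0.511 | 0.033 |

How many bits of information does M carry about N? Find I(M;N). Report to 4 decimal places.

0.0238 bits

Marginals: p(M) = (0.4560, 0.5440), p(N) = (0.8870, 0.1130).
I(M;N) = H(M) + H(N) − H(M,N).
H(M) = 0.9944, H(N) = 0.5089, H(M,N) = 1.4795.
I(M;N) = 0.9944 + 0.5089 − 1.4795 = 0.0238 bits.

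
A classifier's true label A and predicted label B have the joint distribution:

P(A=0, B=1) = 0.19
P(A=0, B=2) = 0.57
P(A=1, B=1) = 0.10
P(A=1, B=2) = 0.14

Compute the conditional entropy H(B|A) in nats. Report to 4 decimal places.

Marginals: p(A) = (0.7600, 0.2400), p(B) = (0.2900, 0.7100).
H(B|A) = Σ p(A) · H(B|A=·).
  A=0: p=0.7600, H(B|A=0) = 0.5623
  A=1: p=0.2400, H(B|A=1) = 0.6792
Weighted sum = 0.5904 nats.

0.5904 nats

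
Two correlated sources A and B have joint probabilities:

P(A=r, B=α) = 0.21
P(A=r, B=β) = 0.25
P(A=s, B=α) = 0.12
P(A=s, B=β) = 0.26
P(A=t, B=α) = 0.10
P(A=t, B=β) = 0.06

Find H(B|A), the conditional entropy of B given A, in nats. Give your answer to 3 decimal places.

Marginals: p(A) = (0.4600, 0.3800, 0.1600), p(B) = (0.4300, 0.5700).
H(B|A) = Σ p(A) · H(B|A=·).
  A=r: p=0.4600, H(B|A=r) = 0.6894
  A=s: p=0.3800, H(B|A=s) = 0.6237
  A=t: p=0.1600, H(B|A=t) = 0.6616
Weighted sum = 0.660 nats.

0.660 nats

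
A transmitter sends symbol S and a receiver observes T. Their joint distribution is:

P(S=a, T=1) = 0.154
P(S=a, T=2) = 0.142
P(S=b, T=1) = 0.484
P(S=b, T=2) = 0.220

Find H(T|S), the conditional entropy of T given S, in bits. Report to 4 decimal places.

0.9265 bits

Chain rule: H(T|S) = H(S,T) − H(S).
Marginals: p(S) = (0.2960, 0.7040), p(T) = (0.6380, 0.3620).
H(S,T) = 1.8028 bits; H(S) = 0.8763 bits.
H(T|S) = 1.8028 − 0.8763 = 0.9265 bits.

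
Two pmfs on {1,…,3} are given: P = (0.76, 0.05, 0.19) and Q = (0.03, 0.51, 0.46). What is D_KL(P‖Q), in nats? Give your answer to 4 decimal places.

D(P‖Q) = Σ p·ln(p/q).
  0.76·ln(0.76/0.03) = 2.45641
  0.05·ln(0.05/0.51) = -0.11612
  0.19·ln(0.19/0.46) = -0.16800
D(P‖Q) = 2.1723 nats.

2.1723 nats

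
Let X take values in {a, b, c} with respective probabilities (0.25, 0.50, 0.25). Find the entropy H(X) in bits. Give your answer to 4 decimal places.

1.5000 bits

H(X) = −Σ p·log₂ p.
  −(0.25)·log₂(0.25) = 0.50000
  −(0.50)·log₂(0.50) = 0.50000
  −(0.25)·log₂(0.25) = 0.50000
Sum: 0.50000 + 0.50000 + 0.50000 = 1.5000 bits.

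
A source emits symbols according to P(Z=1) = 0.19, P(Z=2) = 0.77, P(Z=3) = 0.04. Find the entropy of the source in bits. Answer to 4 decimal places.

H(Z) = −Σ p·log₂ p.
  −(0.19)·log₂(0.19) = 0.45523
  −(0.77)·log₂(0.77) = 0.29034
  −(0.04)·log₂(0.04) = 0.18575
Sum: 0.45523 + 0.29034 + 0.18575 = 0.9313 bits.

0.9313 bits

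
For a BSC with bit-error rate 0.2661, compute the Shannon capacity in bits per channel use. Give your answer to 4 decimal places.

Binary symmetric channel: C = 1 − h₂(ε) where h₂ is the binary entropy function.
h₂(0.2661) = −0.2661·log₂0.2661 − 0.7339·log₂0.7339 = 0.8358.
C = 1 − 0.8358 = 0.1642 bits per channel use.

0.1642 bits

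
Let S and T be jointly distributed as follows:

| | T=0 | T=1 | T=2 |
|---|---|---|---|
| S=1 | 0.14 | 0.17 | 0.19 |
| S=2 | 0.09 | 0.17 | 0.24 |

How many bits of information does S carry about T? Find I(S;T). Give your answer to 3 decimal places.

Marginals: p(S) = (0.5000, 0.5000), p(T) = (0.2300, 0.3400, 0.4300).
I(S;T) = Σ p(x,y)·log₂[p(x,y)/(p(x)p(y))].
  (1,0): 0.14·log₂(1.2174) = 0.0397
  (1,1): 0.17·log₂(1.0000) = 0.0000
  (1,2): 0.19·log₂(0.8837) = -0.0339
  (2,0): 0.09·log₂(0.7826) = -0.0318
  (2,1): 0.17·log₂(1.0000) = 0.0000
  (2,2): 0.24·log₂(1.1163) = 0.0381
Sum = 0.012 bits.

0.012 bits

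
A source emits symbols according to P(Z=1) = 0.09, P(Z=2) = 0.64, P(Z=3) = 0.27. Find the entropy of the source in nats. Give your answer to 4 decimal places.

0.8559 nats

H(Z) = −Σ p·ln p.
  −(0.09)·ln(0.09) = 0.21672
  −(0.64)·ln(0.64) = 0.28562
  −(0.27)·ln(0.27) = 0.35352
Sum: 0.21672 + 0.28562 + 0.35352 = 0.8559 nats.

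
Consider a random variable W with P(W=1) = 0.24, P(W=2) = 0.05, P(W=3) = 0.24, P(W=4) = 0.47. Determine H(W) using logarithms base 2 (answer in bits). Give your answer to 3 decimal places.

H(W) = −Σ p·log₂ p.
  −(0.24)·log₂(0.24) = 0.4941
  −(0.05)·log₂(0.05) = 0.2161
  −(0.24)·log₂(0.24) = 0.4941
  −(0.47)·log₂(0.47) = 0.5120
Sum: 0.4941 + 0.2161 + 0.4941 + 0.5120 = 1.716 bits.

1.716 bits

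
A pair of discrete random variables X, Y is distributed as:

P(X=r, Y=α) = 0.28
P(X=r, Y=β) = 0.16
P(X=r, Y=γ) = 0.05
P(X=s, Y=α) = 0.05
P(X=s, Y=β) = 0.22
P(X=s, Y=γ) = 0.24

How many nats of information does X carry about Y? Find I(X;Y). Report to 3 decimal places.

0.161 nats

Marginals: p(X) = (0.4900, 0.5100), p(Y) = (0.3300, 0.3800, 0.2900).
I(X;Y) = Σ p(x,y)·ln[p(x,y)/(p(x)p(y))].
  (r,α): 0.28·ln(1.7316) = 0.1537
  (r,β): 0.16·ln(0.8593) = -0.0243
  (r,γ): 0.05·ln(0.3519) = -0.0522
  (s,α): 0.05·ln(0.2971) = -0.0607
  (s,β): 0.22·ln(1.1352) = 0.0279
  (s,γ): 0.24·ln(1.6227) = 0.1162
Sum = 0.161 nats.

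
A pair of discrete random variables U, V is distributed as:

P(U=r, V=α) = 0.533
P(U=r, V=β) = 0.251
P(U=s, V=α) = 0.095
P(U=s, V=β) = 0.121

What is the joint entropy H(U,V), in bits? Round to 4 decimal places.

1.6757 bits

H(U,V) = −Σ p(x,y)·log₂ p(x,y) over all 4 cells.
  cell (r,α): −0.533·log₂0.533 = 0.48385
  cell (r,β): −0.251·log₂0.251 = 0.50055
  cell (s,α): −0.095·log₂0.095 = 0.32261
  cell (s,β): −0.121·log₂0.121 = 0.36868
Sum = 1.6757 bits.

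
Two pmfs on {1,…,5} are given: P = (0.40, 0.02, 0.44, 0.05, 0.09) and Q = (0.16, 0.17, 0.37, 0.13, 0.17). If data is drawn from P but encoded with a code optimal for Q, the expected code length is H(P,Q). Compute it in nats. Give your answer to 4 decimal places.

1.4674 nats

H(P,Q) = −Σ p·ln q.
  −0.40·ln(0.16) = 0.73303
  −0.02·ln(0.17) = 0.03544
  −0.44·ln(0.37) = 0.43747
  −0.05·ln(0.13) = 0.10201
  −0.09·ln(0.17) = 0.15948
H(P,Q) = 1.4674 nats.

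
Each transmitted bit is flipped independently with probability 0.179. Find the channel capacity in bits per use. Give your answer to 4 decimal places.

0.3221 bits

Binary symmetric channel: C = 1 − h₂(ε) where h₂ is the binary entropy function.
h₂(0.179) = −0.179·log₂0.179 − 0.821·log₂0.821 = 0.6779.
C = 1 − 0.6779 = 0.3221 bits per channel use.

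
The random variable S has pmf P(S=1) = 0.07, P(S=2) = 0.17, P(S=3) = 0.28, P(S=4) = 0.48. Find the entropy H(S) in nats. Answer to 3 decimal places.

1.196 nats

H(S) = −Σ p·ln p.
  −(0.07)·ln(0.07) = 0.1861
  −(0.17)·ln(0.17) = 0.3012
  −(0.28)·ln(0.28) = 0.3564
  −(0.48)·ln(0.48) = 0.3523
Sum: 0.1861 + 0.3012 + 0.3564 + 0.3523 = 1.196 nats.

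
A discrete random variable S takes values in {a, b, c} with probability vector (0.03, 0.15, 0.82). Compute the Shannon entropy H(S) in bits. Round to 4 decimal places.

0.7971 bits

H(S) = −Σ p·log₂ p.
  −(0.03)·log₂(0.03) = 0.15177
  −(0.15)·log₂(0.15) = 0.41054
  −(0.82)·log₂(0.82) = 0.23477
Sum: 0.15177 + 0.41054 + 0.23477 = 0.7971 bits.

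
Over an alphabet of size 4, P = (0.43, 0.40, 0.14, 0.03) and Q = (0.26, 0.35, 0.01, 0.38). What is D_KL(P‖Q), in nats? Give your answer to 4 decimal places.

D(P‖Q) = Σ p·ln(p/q).
  0.43·ln(0.43/0.26) = 0.21633
  0.40·ln(0.40/0.35) = 0.05341
  0.14·ln(0.14/0.01) = 0.36947
  0.03·ln(0.03/0.38) = -0.07617
D(P‖Q) = 0.5630 nats.

0.5630 nats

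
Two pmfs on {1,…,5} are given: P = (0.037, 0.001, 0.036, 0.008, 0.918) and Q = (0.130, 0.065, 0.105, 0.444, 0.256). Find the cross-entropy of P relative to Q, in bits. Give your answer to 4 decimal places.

H(P,Q) = −Σ p·log₂ q.
  −0.037·log₂(0.130) = 0.10891
  −0.001·log₂(0.065) = 0.00394
  −0.036·log₂(0.105) = 0.11706
  −0.008·log₂(0.444) = 0.00937
  −0.918·log₂(0.256) = 1.80459
H(P,Q) = 2.0439 bits.

2.0439 bits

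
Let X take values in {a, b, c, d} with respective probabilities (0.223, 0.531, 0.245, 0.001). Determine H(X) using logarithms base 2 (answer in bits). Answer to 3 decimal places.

H(X) = −Σ p·log₂ p.
  −(0.223)·log₂(0.223) = 0.4828
  −(0.531)·log₂(0.531) = 0.4849
  −(0.245)·log₂(0.245) = 0.4971
  −(0.001)·log₂(0.001) = 0.0100
Sum: 0.4828 + 0.4849 + 0.4971 + 0.0100 = 1.475 bits.

1.475 bits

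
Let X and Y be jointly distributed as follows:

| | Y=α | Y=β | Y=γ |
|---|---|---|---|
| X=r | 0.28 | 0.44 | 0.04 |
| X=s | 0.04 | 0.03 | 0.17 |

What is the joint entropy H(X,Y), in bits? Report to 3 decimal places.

H(X,Y) = −Σ p(x,y)·log₂ p(x,y) over all 6 cells.
  cell (r,α): −0.28·log₂0.28 = 0.5142
  cell (r,β): −0.44·log₂0.44 = 0.5211
  cell (r,γ): −0.04·log₂0.04 = 0.1858
  cell (s,α): −0.04·log₂0.04 = 0.1858
  cell (s,β): −0.03·log₂0.03 = 0.1518
  cell (s,γ): −0.17·log₂0.17 = 0.4346
Sum = 1.993 bits.

1.993 bits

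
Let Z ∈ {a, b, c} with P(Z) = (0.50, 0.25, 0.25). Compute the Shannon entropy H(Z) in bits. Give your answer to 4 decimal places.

H(Z) = −Σ p·log₂ p.
  −(0.50)·log₂(0.50) = 0.50000
  −(0.25)·log₂(0.25) = 0.50000
  −(0.25)·log₂(0.25) = 0.50000
Sum: 0.50000 + 0.50000 + 0.50000 = 1.5000 bits.

1.5000 bits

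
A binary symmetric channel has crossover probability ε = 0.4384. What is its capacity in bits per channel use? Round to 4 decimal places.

0.0110 bits

Binary symmetric channel: C = 1 − h₂(ε) where h₂ is the binary entropy function.
h₂(0.4384) = −0.4384·log₂0.4384 − 0.5616·log₂0.5616 = 0.9890.
C = 1 − 0.9890 = 0.0110 bits per channel use.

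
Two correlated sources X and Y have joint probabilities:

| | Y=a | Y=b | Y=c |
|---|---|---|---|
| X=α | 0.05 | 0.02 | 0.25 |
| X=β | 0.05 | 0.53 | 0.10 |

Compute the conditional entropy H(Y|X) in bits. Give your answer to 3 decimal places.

0.958 bits

Marginals: p(X) = (0.3200, 0.6800), p(Y) = (0.1000, 0.5500, 0.3500).
H(Y|X) = Σ p(X) · H(Y|X=·).
  X=α: p=0.3200, H(Y|X=α) = 0.9467
  X=β: p=0.6800, H(Y|X=β) = 0.9638
Weighted sum = 0.958 bits.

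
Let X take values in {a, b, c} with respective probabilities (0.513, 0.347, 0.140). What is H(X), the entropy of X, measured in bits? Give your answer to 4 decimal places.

H(X) = −Σ p·log₂ p.
  −(0.513)·log₂(0.513) = 0.49400
  −(0.347)·log₂(0.347) = 0.52987
  −(0.140)·log₂(0.140) = 0.39711
Sum: 0.49400 + 0.52987 + 0.39711 = 1.4210 bits.

1.4210 bits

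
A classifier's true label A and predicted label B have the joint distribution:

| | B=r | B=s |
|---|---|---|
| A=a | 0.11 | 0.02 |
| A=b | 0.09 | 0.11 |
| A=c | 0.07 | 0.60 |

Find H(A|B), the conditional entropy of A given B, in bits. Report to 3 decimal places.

0.995 bits

Marginals: p(A) = (0.1300, 0.2000, 0.6700), p(B) = (0.2700, 0.7300).
H(A|B) = Σ p(B) · H(A|B=·).
  B=r: p=0.2700, H(A|B=r) = 1.5610
  B=s: p=0.7300, H(A|B=s) = 0.7862
Weighted sum = 0.995 bits.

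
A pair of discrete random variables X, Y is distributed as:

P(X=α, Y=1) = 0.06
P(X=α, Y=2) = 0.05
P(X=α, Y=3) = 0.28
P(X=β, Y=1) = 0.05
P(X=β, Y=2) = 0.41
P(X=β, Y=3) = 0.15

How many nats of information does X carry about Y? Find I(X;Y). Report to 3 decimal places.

0.157 nats

Marginals: p(X) = (0.3900, 0.6100), p(Y) = (0.1100, 0.4600, 0.4300).
I(X;Y) = Σ p(x,y)·ln[p(x,y)/(p(x)p(y))].
  (α,1): 0.06·ln(1.3986) = 0.0201
  (α,2): 0.05·ln(0.2787) = -0.0639
  (α,3): 0.28·ln(1.6696) = 0.1435
  (β,1): 0.05·ln(0.7452) = -0.0147
  (β,2): 0.41·ln(1.4612) = 0.1555
  (β,3): 0.15·ln(0.5719) = -0.0838
Sum = 0.157 nats.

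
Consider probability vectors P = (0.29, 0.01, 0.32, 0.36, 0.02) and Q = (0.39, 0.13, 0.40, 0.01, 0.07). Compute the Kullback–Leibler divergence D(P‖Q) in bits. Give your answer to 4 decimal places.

1.5611 bits

D(P‖Q) = Σ p·log₂(p/q).
  0.29·log₂(0.29/0.39) = -0.12395
  0.01·log₂(0.01/0.13) = -0.03700
  0.32·log₂(0.32/0.40) = -0.10302
  0.36·log₂(0.36/0.01) = 1.86117
  0.02·log₂(0.02/0.07) = -0.03615
D(P‖Q) = 1.5611 bits.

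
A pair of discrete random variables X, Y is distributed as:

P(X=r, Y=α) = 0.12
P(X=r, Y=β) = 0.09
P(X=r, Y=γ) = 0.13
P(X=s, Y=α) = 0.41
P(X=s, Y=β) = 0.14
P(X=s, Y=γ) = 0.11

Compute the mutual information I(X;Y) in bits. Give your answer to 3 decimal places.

0.055 bits

Marginals: p(X) = (0.3400, 0.6600), p(Y) = (0.5300, 0.2300, 0.2400).
I(X;Y) = Σ p(x,y)·log₂[p(x,y)/(p(x)p(y))].
  (r,α): 0.12·log₂(0.6659) = -0.0704
  (r,β): 0.09·log₂(1.1509) = 0.0182
  (r,γ): 0.13·log₂(1.5931) = 0.0873
  (s,α): 0.41·log₂(1.1721) = 0.0939
  (s,β): 0.14·log₂(0.9223) = -0.0163
  (s,γ): 0.11·log₂(0.6944) = -0.0579
Sum = 0.055 bits.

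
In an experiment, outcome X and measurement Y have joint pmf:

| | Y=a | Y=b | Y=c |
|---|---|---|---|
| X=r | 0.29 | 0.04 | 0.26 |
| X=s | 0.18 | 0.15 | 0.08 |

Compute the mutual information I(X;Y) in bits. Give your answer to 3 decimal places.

0.117 bits

Marginals: p(X) = (0.5900, 0.4100), p(Y) = (0.4700, 0.1900, 0.3400).
I(X;Y) = Σ p(x,y)·log₂[p(x,y)/(p(x)p(y))].
  (r,a): 0.29·log₂(1.0458) = 0.0187
  (r,b): 0.04·log₂(0.3568) = -0.0595
  (r,c): 0.26·log₂(1.2961) = 0.0973
  (s,a): 0.18·log₂(0.9341) = -0.0177
  (s,b): 0.15·log₂(1.9255) = 0.1418
  (s,c): 0.08·log₂(0.5739) = -0.0641
Sum = 0.117 bits.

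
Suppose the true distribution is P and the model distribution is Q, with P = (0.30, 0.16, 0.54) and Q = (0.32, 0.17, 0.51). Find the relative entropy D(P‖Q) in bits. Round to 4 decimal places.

0.0026 bits

D(P‖Q) = Σ p·log₂(p/q).
  0.30·log₂(0.30/0.32) = -0.02793
  0.16·log₂(0.16/0.17) = -0.01399
  0.54·log₂(0.54/0.51) = 0.04453
D(P‖Q) = 0.0026 bits.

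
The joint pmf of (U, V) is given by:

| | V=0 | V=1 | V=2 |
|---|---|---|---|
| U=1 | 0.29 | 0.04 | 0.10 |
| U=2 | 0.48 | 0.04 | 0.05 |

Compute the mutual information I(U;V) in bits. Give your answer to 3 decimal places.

0.032 bits

Marginals: p(U) = (0.4300, 0.5700), p(V) = (0.7700, 0.0800, 0.1500).
I(U;V) = Σ p(x,y)·log₂[p(x,y)/(p(x)p(y))].
  (1,0): 0.29·log₂(0.8759) = -0.0555
  (1,1): 0.04·log₂(1.1628) = 0.0087
  (1,2): 0.10·log₂(1.5504) = 0.0633
  (2,0): 0.48·log₂(1.0936) = 0.0620
  (2,1): 0.04·log₂(0.8772) = -0.0076
  (2,2): 0.05·log₂(0.5848) = -0.0387
Sum = 0.032 bits.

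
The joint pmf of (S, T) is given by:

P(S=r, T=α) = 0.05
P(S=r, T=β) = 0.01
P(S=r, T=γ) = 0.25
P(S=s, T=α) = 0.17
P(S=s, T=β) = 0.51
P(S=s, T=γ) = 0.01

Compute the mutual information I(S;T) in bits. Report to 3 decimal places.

Marginals: p(S) = (0.3100, 0.6900), p(T) = (0.2200, 0.5200, 0.2600).
I(S;T) = H(S) + H(T) − H(S,T).
H(S) = 0.8932, H(T) = 1.4764, H(S,T) = 1.7790.
I(S;T) = 0.8932 + 1.4764 − 1.7790 = 0.591 bits.

0.591 bits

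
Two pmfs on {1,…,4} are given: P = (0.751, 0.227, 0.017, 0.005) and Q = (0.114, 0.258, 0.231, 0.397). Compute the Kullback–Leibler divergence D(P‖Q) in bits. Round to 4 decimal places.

D(P‖Q) = Σ p·log₂(p/q).
  0.751·log₂(0.751/0.114) = 2.04255
  0.227·log₂(0.227/0.258) = -0.04192
  0.017·log₂(0.017/0.231) = -0.06399
  0.005·log₂(0.005/0.397) = -0.03156
D(P‖Q) = 1.9051 bits.

1.9051 bits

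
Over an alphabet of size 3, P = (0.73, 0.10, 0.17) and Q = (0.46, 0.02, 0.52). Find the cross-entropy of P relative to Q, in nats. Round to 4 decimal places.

1.0692 nats

H(P,Q) = −Σ p·ln q.
  −0.73·ln(0.46) = 0.56687
  −0.10·ln(0.02) = 0.39120
  −0.17·ln(0.52) = 0.11117
H(P,Q) = 1.0692 nats.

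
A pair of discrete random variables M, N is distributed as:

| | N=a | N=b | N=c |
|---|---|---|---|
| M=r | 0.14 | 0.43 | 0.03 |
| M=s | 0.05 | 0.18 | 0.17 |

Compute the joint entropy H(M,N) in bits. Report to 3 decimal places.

2.168 bits

H(M,N) = −Σ p(x,y)·log₂ p(x,y) over all 6 cells.
  cell (r,a): −0.14·log₂0.14 = 0.3971
  cell (r,b): −0.43·log₂0.43 = 0.5236
  cell (r,c): −0.03·log₂0.03 = 0.1518
  cell (s,a): −0.05·log₂0.05 = 0.2161
  cell (s,b): −0.18·log₂0.18 = 0.4453
  cell (s,c): −0.17·log₂0.17 = 0.4346
Sum = 2.168 bits.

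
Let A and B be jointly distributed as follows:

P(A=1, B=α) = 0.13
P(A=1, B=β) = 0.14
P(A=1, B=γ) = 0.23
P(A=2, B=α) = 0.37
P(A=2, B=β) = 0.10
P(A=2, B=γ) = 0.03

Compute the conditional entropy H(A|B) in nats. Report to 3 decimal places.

Marginals: p(A) = (0.5000, 0.5000), p(B) = (0.5000, 0.2400, 0.2600).
H(A|B) = Σ p(B) · H(A|B=·).
  B=α: p=0.5000, H(A|B=α) = 0.5731
  B=β: p=0.2400, H(A|B=β) = 0.6792
  B=γ: p=0.2600, H(A|B=γ) = 0.3576
Weighted sum = 0.543 nats.

0.543 nats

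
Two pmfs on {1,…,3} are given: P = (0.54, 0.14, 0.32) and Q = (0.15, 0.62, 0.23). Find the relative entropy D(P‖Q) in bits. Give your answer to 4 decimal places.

D(P‖Q) = Σ p·log₂(p/q).
  0.54·log₂(0.54/0.15) = 0.99792
  0.14·log₂(0.14/0.62) = -0.30056
  0.32·log₂(0.32/0.23) = 0.15246
D(P‖Q) = 0.8498 bits.

0.8498 bits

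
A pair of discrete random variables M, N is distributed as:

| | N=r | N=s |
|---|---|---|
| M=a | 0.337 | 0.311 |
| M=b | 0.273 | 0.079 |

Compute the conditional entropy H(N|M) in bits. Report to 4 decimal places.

0.9176 bits

Marginals: p(M) = (0.6480, 0.3520), p(N) = (0.6100, 0.3900).
H(N|M) = Σ p(M) · H(N|M=·).
  M=a: p=0.6480, H(N|M=a) = 0.9988
  M=b: p=0.3520, H(N|M=b) = 0.7682
Weighted sum = 0.9176 bits.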